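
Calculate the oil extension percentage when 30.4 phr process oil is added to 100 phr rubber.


Oil % = oil / (100 + oil) * 100
= 30.4 / (100 + 30.4) * 100
= 30.4 / 130.4 * 100
= 23.31%

23.31%


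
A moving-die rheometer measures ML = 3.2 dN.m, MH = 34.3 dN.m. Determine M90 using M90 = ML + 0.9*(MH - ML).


M90 = ML + 0.9 * (MH - ML)
M90 = 3.2 + 0.9 * (34.3 - 3.2)
M90 = 3.2 + 0.9 * 31.1
M90 = 31.19 dN.m

31.19 dN.m


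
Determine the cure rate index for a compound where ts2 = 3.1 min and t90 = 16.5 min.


CRI = 100 / (t90 - ts2)
= 100 / (16.5 - 3.1)
= 100 / 13.4
= 7.46 min^-1

7.46 min^-1


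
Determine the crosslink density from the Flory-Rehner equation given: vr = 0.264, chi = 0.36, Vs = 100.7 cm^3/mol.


ln(1 - vr) = ln(1 - 0.264) = -0.3065
Numerator = -((-0.3065) + 0.264 + 0.36 * 0.264^2) = 0.0174
Denominator = 100.7 * (0.264^(1/3) - 0.264/2) = 51.3073
nu = 0.0174 / 51.3073 = 3.3981e-04 mol/cm^3

3.3981e-04 mol/cm^3


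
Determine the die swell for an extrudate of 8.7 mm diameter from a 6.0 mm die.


Die swell ratio = D_extrudate / D_die
= 8.7 / 6.0
= 1.45

Die swell = 1.45


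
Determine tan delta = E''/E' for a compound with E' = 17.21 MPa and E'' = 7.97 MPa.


tan delta = E'' / E'
= 7.97 / 17.21
= 0.4631

tan delta = 0.4631


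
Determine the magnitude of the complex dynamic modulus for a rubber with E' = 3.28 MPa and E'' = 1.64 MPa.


|E*| = sqrt(E'^2 + E''^2)
= sqrt(3.28^2 + 1.64^2)
= sqrt(10.7584 + 2.6896)
= 3.667 MPa

3.667 MPa


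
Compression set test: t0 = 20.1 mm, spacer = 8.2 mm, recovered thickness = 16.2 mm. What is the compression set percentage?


CS = (t0 - recovered) / (t0 - ts) * 100
= (20.1 - 16.2) / (20.1 - 8.2) * 100
= 3.9 / 11.9 * 100
= 32.8%

32.8%


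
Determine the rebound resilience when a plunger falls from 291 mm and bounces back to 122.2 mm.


Resilience = h_rebound / h_drop * 100
= 122.2 / 291 * 100
= 42.0%

42.0%


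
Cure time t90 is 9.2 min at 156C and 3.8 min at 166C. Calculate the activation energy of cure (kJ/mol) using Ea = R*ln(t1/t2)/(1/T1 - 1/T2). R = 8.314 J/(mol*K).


T1 = 429.15 K, T2 = 439.15 K
1/T1 - 1/T2 = 5.3061e-05
ln(t1/t2) = ln(9.2/3.8) = 0.8842
Ea = 8.314 * 0.8842 / 5.3061e-05 = 138542.7239 J/mol
Ea = 138.54 kJ/mol

138.54 kJ/mol


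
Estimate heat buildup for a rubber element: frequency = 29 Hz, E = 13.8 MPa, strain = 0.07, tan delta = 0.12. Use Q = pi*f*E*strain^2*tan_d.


Q = pi * f * E * strain^2 * tan_d
= pi * 29 * 13.8 * 0.07^2 * 0.12
= pi * 29 * 13.8 * 0.0049 * 0.12
= 0.7393

Q = 0.7393


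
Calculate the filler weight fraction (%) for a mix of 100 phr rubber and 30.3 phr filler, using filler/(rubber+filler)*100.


Filler % = filler / (rubber + filler) * 100
= 30.3 / (100 + 30.3) * 100
= 30.3 / 130.3 * 100
= 23.25%

23.25%


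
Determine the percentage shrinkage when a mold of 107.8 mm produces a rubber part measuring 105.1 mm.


Shrinkage = (mold - part) / mold * 100
= (107.8 - 105.1) / 107.8 * 100
= 2.7 / 107.8 * 100
= 2.5%

2.5%


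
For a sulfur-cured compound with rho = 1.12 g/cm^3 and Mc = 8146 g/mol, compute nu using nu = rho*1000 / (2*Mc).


nu = rho * 1000 / (2 * Mc)
nu = 1.12 * 1000 / (2 * 8146)
nu = 1120.0 / 16292
nu = 0.0687 mol/L

0.0687 mol/L


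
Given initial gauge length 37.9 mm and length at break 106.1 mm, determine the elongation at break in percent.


Elongation = (Lf - L0) / L0 * 100
= (106.1 - 37.9) / 37.9 * 100
= 68.2 / 37.9 * 100
= 179.9%

179.9%


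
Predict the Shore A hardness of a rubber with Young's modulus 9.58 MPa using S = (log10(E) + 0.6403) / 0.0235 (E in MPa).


log10(E) = 0.0235*S - 0.6403  =>  S = (log10(E) + 0.6403) / 0.0235
log10(9.58) = 0.981366
S = (0.981366 + 0.6403) / 0.0235 = 1.621666 / 0.0235
S = 69.0

Shore A = 69.0


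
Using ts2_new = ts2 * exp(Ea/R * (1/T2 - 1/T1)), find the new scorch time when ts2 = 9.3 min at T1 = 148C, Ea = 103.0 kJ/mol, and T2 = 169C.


Convert temperatures: T1 = 148 + 273.15 = 421.15 K, T2 = 169 + 273.15 = 442.15 K
ts2_new = 9.3 * exp(103000 / 8.314 * (1/442.15 - 1/421.15))
1/T2 - 1/T1 = -1.1278e-04
ts2_new = 2.3 min

2.3 min


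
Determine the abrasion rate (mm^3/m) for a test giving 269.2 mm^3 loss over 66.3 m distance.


Rate = volume_loss / distance
= 269.2 / 66.3
= 4.06 mm^3/m

4.06 mm^3/m


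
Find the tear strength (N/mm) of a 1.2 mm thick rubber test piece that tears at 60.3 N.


Tear strength = force / thickness
= 60.3 / 1.2
= 50.25 N/mm

50.25 N/mm


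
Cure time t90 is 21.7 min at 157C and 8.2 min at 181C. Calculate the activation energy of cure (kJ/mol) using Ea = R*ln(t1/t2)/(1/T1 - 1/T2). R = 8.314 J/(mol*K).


T1 = 430.15 K, T2 = 454.15 K
1/T1 - 1/T2 = 1.2285e-04
ln(t1/t2) = ln(21.7/8.2) = 0.9732
Ea = 8.314 * 0.9732 / 1.2285e-04 = 65858.2755 J/mol
Ea = 65.86 kJ/mol

65.86 kJ/mol


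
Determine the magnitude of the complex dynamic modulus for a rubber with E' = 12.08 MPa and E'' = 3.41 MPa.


|E*| = sqrt(E'^2 + E''^2)
= sqrt(12.08^2 + 3.41^2)
= sqrt(145.9264 + 11.6281)
= 12.552 MPa

12.552 MPa


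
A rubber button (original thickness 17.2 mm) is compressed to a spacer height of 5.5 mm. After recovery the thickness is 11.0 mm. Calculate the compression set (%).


CS = (t0 - recovered) / (t0 - ts) * 100
= (17.2 - 11.0) / (17.2 - 5.5) * 100
= 6.2 / 11.7 * 100
= 53.0%

53.0%


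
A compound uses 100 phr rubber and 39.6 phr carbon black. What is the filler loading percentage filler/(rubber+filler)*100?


Filler % = filler / (rubber + filler) * 100
= 39.6 / (100 + 39.6) * 100
= 39.6 / 139.6 * 100
= 28.37%

28.37%


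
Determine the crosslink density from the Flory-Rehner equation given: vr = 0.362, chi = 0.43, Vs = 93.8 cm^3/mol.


ln(1 - vr) = ln(1 - 0.362) = -0.4494
Numerator = -((-0.4494) + 0.362 + 0.43 * 0.362^2) = 0.0311
Denominator = 93.8 * (0.362^(1/3) - 0.362/2) = 49.8729
nu = 0.0311 / 49.8729 = 6.2295e-04 mol/cm^3

6.2295e-04 mol/cm^3


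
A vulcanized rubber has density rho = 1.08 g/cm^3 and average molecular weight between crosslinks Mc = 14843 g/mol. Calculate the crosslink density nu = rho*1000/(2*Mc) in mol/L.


nu = rho * 1000 / (2 * Mc)
nu = 1.08 * 1000 / (2 * 14843)
nu = 1080.0 / 29686
nu = 0.0364 mol/L

0.0364 mol/L


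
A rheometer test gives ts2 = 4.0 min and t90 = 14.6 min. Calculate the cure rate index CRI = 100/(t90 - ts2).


CRI = 100 / (t90 - ts2)
= 100 / (14.6 - 4.0)
= 100 / 10.6
= 9.43 min^-1

9.43 min^-1


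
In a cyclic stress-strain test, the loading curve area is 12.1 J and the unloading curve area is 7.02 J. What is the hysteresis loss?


Hysteresis loss = loading - unloading
= 12.1 - 7.02
= 5.08 J

5.08 J


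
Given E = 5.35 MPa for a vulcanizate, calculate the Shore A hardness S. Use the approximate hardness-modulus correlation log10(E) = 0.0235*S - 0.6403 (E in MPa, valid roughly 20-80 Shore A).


log10(E) = 0.0235*S - 0.6403  =>  S = (log10(E) + 0.6403) / 0.0235
log10(5.35) = 0.728354
S = (0.728354 + 0.6403) / 0.0235 = 1.368654 / 0.0235
S = 58.2

Shore A = 58.2


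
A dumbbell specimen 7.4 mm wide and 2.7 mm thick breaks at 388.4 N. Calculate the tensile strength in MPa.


Area = width * thickness = 7.4 * 2.7 = 19.98 mm^2
TS = force / area = 388.4 / 19.98 = 19.44 MPa

19.44 MPa


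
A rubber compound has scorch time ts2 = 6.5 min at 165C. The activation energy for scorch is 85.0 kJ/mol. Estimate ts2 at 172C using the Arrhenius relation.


Convert temperatures: T1 = 165 + 273.15 = 438.15 K, T2 = 172 + 273.15 = 445.15 K
ts2_new = 6.5 * exp(85000 / 8.314 * (1/445.15 - 1/438.15))
1/T2 - 1/T1 = -3.5890e-05
ts2_new = 4.5 min

4.5 min


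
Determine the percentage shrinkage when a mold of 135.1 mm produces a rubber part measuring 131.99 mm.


Shrinkage = (mold - part) / mold * 100
= (135.1 - 131.99) / 135.1 * 100
= 3.11 / 135.1 * 100
= 2.3%

2.3%


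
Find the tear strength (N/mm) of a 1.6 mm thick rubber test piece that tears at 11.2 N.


Tear strength = force / thickness
= 11.2 / 1.6
= 7.0 N/mm

7.0 N/mm


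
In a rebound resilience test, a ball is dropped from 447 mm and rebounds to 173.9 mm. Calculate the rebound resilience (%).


Resilience = h_rebound / h_drop * 100
= 173.9 / 447 * 100
= 38.9%

38.9%


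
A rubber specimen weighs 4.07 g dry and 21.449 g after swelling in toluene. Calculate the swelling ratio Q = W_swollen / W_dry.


Q = W_swollen / W_dry
Q = 21.449 / 4.07
Q = 5.27

Q = 5.27


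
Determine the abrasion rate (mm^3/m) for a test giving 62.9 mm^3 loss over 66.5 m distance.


Rate = volume_loss / distance
= 62.9 / 66.5
= 0.946 mm^3/m

0.946 mm^3/m


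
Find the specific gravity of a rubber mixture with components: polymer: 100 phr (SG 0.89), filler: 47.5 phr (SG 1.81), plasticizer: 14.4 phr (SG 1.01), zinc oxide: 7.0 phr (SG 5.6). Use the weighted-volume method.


Sum of weights = 168.9
Volume contributions:
  polymer: 100/0.89 = 112.3596
  filler: 47.5/1.81 = 26.2431
  plasticizer: 14.4/1.01 = 14.2574
  zinc oxide: 7.0/5.6 = 1.2500
Sum of volumes = 154.1101
SG = 168.9 / 154.1101 = 1.096

SG = 1.096


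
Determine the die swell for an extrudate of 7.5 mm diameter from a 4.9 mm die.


Die swell ratio = D_extrudate / D_die
= 7.5 / 4.9
= 1.531

Die swell = 1.531


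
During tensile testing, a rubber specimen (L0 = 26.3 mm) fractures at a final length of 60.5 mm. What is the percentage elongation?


Elongation = (Lf - L0) / L0 * 100
= (60.5 - 26.3) / 26.3 * 100
= 34.2 / 26.3 * 100
= 130.0%

130.0%


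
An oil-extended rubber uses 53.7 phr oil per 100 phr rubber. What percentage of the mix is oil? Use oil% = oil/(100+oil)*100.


Oil % = oil / (100 + oil) * 100
= 53.7 / (100 + 53.7) * 100
= 53.7 / 153.7 * 100
= 34.94%

34.94%


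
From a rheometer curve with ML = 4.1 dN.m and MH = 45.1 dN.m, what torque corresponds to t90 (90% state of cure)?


M90 = ML + 0.9 * (MH - ML)
M90 = 4.1 + 0.9 * (45.1 - 4.1)
M90 = 4.1 + 0.9 * 41.0
M90 = 41.0 dN.m

41.0 dN.m


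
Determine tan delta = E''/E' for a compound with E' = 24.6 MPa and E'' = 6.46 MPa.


tan delta = E'' / E'
= 6.46 / 24.6
= 0.2626

tan delta = 0.2626


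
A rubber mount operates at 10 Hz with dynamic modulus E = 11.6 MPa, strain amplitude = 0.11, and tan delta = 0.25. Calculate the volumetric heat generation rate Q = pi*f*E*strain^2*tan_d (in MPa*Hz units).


Q = pi * f * E * strain^2 * tan_d
= pi * 10 * 11.6 * 0.11^2 * 0.25
= pi * 10 * 11.6 * 0.0121 * 0.25
= 1.1024

Q = 1.1024


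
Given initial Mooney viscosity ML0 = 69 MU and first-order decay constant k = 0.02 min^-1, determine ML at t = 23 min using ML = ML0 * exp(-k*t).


ML = ML0 * exp(-k * t)
ML = 69 * exp(-0.02 * 23)
ML = 69 * 0.6313
ML = 43.56 MU

43.56 MU


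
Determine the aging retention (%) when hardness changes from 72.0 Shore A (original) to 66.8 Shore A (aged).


Retention = aged / original * 100
= 66.8 / 72.0 * 100
= 92.8%

92.8%


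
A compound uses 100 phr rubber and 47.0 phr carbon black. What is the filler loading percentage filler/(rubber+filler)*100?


Filler % = filler / (rubber + filler) * 100
= 47.0 / (100 + 47.0) * 100
= 47.0 / 147.0 * 100
= 31.97%

31.97%


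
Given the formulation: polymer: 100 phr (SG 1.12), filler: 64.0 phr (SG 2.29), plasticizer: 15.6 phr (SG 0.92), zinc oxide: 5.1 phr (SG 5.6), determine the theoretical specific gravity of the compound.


Sum of weights = 184.7
Volume contributions:
  polymer: 100/1.12 = 89.2857
  filler: 64.0/2.29 = 27.9476
  plasticizer: 15.6/0.92 = 16.9565
  zinc oxide: 5.1/5.6 = 0.9107
Sum of volumes = 135.1005
SG = 184.7 / 135.1005 = 1.367

SG = 1.367


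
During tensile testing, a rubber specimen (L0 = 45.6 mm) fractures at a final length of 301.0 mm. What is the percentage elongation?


Elongation = (Lf - L0) / L0 * 100
= (301.0 - 45.6) / 45.6 * 100
= 255.4 / 45.6 * 100
= 560.1%

560.1%


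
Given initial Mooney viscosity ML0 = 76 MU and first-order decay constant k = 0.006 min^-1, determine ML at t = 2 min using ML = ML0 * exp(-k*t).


ML = ML0 * exp(-k * t)
ML = 76 * exp(-0.006 * 2)
ML = 76 * 0.9881
ML = 75.09 MU

75.09 MU


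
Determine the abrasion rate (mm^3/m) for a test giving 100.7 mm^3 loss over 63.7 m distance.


Rate = volume_loss / distance
= 100.7 / 63.7
= 1.581 mm^3/m

1.581 mm^3/m


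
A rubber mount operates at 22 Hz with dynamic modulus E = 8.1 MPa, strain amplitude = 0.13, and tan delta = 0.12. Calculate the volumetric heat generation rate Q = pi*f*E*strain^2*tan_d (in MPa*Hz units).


Q = pi * f * E * strain^2 * tan_d
= pi * 22 * 8.1 * 0.13^2 * 0.12
= pi * 22 * 8.1 * 0.0169 * 0.12
= 1.1353

Q = 1.1353


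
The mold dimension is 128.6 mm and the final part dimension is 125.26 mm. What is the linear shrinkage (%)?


Shrinkage = (mold - part) / mold * 100
= (128.6 - 125.26) / 128.6 * 100
= 3.34 / 128.6 * 100
= 2.6%

2.6%


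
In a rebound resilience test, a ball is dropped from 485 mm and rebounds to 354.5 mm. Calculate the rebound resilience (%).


Resilience = h_rebound / h_drop * 100
= 354.5 / 485 * 100
= 73.1%

73.1%


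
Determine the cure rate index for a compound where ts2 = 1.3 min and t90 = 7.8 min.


CRI = 100 / (t90 - ts2)
= 100 / (7.8 - 1.3)
= 100 / 6.5
= 15.38 min^-1

15.38 min^-1


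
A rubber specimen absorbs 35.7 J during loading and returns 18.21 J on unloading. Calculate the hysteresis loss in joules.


Hysteresis loss = loading - unloading
= 35.7 - 18.21
= 17.49 J

17.49 J


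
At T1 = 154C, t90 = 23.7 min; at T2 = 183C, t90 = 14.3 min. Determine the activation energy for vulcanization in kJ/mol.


T1 = 427.15 K, T2 = 456.15 K
1/T1 - 1/T2 = 1.4884e-04
ln(t1/t2) = ln(23.7/14.3) = 0.5052
Ea = 8.314 * 0.5052 / 1.4884e-04 = 28221.2852 J/mol
Ea = 28.22 kJ/mol

28.22 kJ/mol


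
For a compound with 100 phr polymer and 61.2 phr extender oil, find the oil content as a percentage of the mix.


Oil % = oil / (100 + oil) * 100
= 61.2 / (100 + 61.2) * 100
= 61.2 / 161.2 * 100
= 37.97%

37.97%


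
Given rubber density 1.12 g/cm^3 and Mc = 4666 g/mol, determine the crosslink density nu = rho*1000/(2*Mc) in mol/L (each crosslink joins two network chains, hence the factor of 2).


nu = rho * 1000 / (2 * Mc)
nu = 1.12 * 1000 / (2 * 4666)
nu = 1120.0 / 9332
nu = 0.1200 mol/L

0.1200 mol/L


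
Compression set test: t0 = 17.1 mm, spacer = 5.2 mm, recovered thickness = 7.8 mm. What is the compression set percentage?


CS = (t0 - recovered) / (t0 - ts) * 100
= (17.1 - 7.8) / (17.1 - 5.2) * 100
= 9.3 / 11.9 * 100
= 78.2%

78.2%


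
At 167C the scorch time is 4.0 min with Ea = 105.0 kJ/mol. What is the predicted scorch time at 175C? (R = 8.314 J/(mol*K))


Convert temperatures: T1 = 167 + 273.15 = 440.15 K, T2 = 175 + 273.15 = 448.15 K
ts2_new = 4.0 * exp(105000 / 8.314 * (1/448.15 - 1/440.15))
1/T2 - 1/T1 = -4.0557e-05
ts2_new = 2.4 min

2.4 min


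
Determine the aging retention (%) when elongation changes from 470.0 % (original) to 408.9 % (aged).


Retention = aged / original * 100
= 408.9 / 470.0 * 100
= 87.0%

87.0%


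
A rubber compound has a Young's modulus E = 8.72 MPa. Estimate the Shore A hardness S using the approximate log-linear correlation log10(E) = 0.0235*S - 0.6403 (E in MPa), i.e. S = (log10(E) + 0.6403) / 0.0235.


log10(E) = 0.0235*S - 0.6403  =>  S = (log10(E) + 0.6403) / 0.0235
log10(8.72) = 0.940516
S = (0.940516 + 0.6403) / 0.0235 = 1.580816 / 0.0235
S = 67.3

Shore A = 67.3


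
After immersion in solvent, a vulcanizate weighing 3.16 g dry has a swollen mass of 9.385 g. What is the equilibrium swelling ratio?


Q = W_swollen / W_dry
Q = 9.385 / 3.16
Q = 2.97

Q = 2.97


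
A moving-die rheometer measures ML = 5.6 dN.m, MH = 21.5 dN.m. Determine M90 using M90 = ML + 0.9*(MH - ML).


M90 = ML + 0.9 * (MH - ML)
M90 = 5.6 + 0.9 * (21.5 - 5.6)
M90 = 5.6 + 0.9 * 15.9
M90 = 19.91 dN.m

19.91 dN.m


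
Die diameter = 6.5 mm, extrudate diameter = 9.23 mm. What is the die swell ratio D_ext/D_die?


Die swell ratio = D_extrudate / D_die
= 9.23 / 6.5
= 1.42

Die swell = 1.42


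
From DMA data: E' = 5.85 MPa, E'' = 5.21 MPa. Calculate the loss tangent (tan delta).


tan delta = E'' / E'
= 5.21 / 5.85
= 0.8906

tan delta = 0.8906


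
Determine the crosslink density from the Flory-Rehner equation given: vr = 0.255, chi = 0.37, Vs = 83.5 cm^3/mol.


ln(1 - vr) = ln(1 - 0.255) = -0.2944
Numerator = -((-0.2944) + 0.255 + 0.37 * 0.255^2) = 0.0153
Denominator = 83.5 * (0.255^(1/3) - 0.255/2) = 42.3038
nu = 0.0153 / 42.3038 = 3.6195e-04 mol/cm^3

3.6195e-04 mol/cm^3


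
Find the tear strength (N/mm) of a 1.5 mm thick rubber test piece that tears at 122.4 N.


Tear strength = force / thickness
= 122.4 / 1.5
= 81.6 N/mm

81.6 N/mm


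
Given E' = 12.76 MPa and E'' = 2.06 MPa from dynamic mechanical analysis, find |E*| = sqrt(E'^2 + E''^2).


|E*| = sqrt(E'^2 + E''^2)
= sqrt(12.76^2 + 2.06^2)
= sqrt(162.8176 + 4.2436)
= 12.925 MPa

12.925 MPa


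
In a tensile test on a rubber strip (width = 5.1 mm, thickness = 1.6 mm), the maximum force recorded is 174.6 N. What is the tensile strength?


Area = width * thickness = 5.1 * 1.6 = 8.16 mm^2
TS = force / area = 174.6 / 8.16 = 21.4 MPa

21.4 MPa


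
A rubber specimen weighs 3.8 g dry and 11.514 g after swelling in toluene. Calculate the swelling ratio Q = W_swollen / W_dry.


Q = W_swollen / W_dry
Q = 11.514 / 3.8
Q = 3.03

Q = 3.03


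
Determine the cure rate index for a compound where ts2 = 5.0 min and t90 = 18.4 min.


CRI = 100 / (t90 - ts2)
= 100 / (18.4 - 5.0)
= 100 / 13.4
= 7.46 min^-1

7.46 min^-1


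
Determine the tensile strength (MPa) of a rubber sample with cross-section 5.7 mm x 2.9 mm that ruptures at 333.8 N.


Area = width * thickness = 5.7 * 2.9 = 16.53 mm^2
TS = force / area = 333.8 / 16.53 = 20.19 MPa

20.19 MPa


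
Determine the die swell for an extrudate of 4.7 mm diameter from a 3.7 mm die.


Die swell ratio = D_extrudate / D_die
= 4.7 / 3.7
= 1.27

Die swell = 1.27


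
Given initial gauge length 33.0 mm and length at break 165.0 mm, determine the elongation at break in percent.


Elongation = (Lf - L0) / L0 * 100
= (165.0 - 33.0) / 33.0 * 100
= 132.0 / 33.0 * 100
= 400.0%

400.0%


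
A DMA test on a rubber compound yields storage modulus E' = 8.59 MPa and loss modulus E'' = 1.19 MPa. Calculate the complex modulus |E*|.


|E*| = sqrt(E'^2 + E''^2)
= sqrt(8.59^2 + 1.19^2)
= sqrt(73.7881 + 1.4161)
= 8.672 MPa

8.672 MPa


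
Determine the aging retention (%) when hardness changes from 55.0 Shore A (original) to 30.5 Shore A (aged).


Retention = aged / original * 100
= 30.5 / 55.0 * 100
= 55.5%

55.5%


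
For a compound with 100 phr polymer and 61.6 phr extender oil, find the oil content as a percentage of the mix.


Oil % = oil / (100 + oil) * 100
= 61.6 / (100 + 61.6) * 100
= 61.6 / 161.6 * 100
= 38.12%

38.12%


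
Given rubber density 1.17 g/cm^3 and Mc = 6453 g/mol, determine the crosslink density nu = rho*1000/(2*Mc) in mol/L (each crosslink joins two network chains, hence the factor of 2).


nu = rho * 1000 / (2 * Mc)
nu = 1.17 * 1000 / (2 * 6453)
nu = 1170.0 / 12906
nu = 0.0907 mol/L

0.0907 mol/L


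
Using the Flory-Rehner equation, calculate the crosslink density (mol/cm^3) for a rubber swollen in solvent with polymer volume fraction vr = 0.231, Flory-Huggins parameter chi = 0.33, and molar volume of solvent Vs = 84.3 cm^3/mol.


ln(1 - vr) = ln(1 - 0.231) = -0.2627
Numerator = -((-0.2627) + 0.231 + 0.33 * 0.231^2) = 0.0141
Denominator = 84.3 * (0.231^(1/3) - 0.231/2) = 41.9881
nu = 0.0141 / 41.9881 = 3.3474e-04 mol/cm^3

3.3474e-04 mol/cm^3


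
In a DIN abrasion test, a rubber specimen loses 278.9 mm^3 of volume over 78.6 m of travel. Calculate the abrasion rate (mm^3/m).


Rate = volume_loss / distance
= 278.9 / 78.6
= 3.548 mm^3/m

3.548 mm^3/m


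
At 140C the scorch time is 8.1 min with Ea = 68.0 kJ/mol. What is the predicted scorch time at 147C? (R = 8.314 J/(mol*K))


Convert temperatures: T1 = 140 + 273.15 = 413.15 K, T2 = 147 + 273.15 = 420.15 K
ts2_new = 8.1 * exp(68000 / 8.314 * (1/420.15 - 1/413.15))
1/T2 - 1/T1 = -4.0326e-05
ts2_new = 5.82 min

5.82 min


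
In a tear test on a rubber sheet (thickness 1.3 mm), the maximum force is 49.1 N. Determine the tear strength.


Tear strength = force / thickness
= 49.1 / 1.3
= 37.77 N/mm

37.77 N/mm


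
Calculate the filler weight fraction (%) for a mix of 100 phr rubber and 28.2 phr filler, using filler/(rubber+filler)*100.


Filler % = filler / (rubber + filler) * 100
= 28.2 / (100 + 28.2) * 100
= 28.2 / 128.2 * 100
= 22.0%

22.0%


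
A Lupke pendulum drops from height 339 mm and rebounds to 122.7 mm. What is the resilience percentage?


Resilience = h_rebound / h_drop * 100
= 122.7 / 339 * 100
= 36.2%

36.2%


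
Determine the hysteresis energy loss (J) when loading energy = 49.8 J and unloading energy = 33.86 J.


Hysteresis loss = loading - unloading
= 49.8 - 33.86
= 15.94 J

15.94 J


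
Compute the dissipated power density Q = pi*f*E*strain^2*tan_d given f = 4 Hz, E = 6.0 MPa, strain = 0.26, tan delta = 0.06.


Q = pi * f * E * strain^2 * tan_d
= pi * 4 * 6.0 * 0.26^2 * 0.06
= pi * 4 * 6.0 * 0.0676 * 0.06
= 0.3058

Q = 0.3058


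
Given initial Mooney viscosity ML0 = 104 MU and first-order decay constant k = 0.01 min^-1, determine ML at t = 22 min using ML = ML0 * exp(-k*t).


ML = ML0 * exp(-k * t)
ML = 104 * exp(-0.01 * 22)
ML = 104 * 0.8025
ML = 83.46 MU

83.46 MU


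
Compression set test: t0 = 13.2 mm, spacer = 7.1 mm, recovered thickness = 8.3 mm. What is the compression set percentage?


CS = (t0 - recovered) / (t0 - ts) * 100
= (13.2 - 8.3) / (13.2 - 7.1) * 100
= 4.9 / 6.1 * 100
= 80.3%

80.3%


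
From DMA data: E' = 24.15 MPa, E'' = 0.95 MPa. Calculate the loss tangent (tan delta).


tan delta = E'' / E'
= 0.95 / 24.15
= 0.0393

tan delta = 0.0393


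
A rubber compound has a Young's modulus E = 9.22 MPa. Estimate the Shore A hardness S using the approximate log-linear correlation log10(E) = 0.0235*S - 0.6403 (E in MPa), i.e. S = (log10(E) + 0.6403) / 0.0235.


log10(E) = 0.0235*S - 0.6403  =>  S = (log10(E) + 0.6403) / 0.0235
log10(9.22) = 0.964731
S = (0.964731 + 0.6403) / 0.0235 = 1.605031 / 0.0235
S = 68.3

Shore A = 68.3


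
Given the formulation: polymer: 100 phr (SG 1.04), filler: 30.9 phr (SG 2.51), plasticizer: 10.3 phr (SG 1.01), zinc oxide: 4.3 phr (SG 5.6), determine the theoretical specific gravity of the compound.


Sum of weights = 145.5
Volume contributions:
  polymer: 100/1.04 = 96.1538
  filler: 30.9/2.51 = 12.3108
  plasticizer: 10.3/1.01 = 10.1980
  zinc oxide: 4.3/5.6 = 0.7679
Sum of volumes = 119.4305
SG = 145.5 / 119.4305 = 1.218

SG = 1.218


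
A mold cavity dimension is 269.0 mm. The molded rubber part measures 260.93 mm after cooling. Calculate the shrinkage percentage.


Shrinkage = (mold - part) / mold * 100
= (269.0 - 260.93) / 269.0 * 100
= 8.07 / 269.0 * 100
= 3.0%

3.0%


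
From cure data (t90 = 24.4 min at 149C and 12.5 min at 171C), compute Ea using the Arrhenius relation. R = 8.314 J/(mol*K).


T1 = 422.15 K, T2 = 444.15 K
1/T1 - 1/T2 = 1.1733e-04
ln(t1/t2) = ln(24.4/12.5) = 0.6689
Ea = 8.314 * 0.6689 / 1.1733e-04 = 47393.1358 J/mol
Ea = 47.39 kJ/mol

47.39 kJ/mol


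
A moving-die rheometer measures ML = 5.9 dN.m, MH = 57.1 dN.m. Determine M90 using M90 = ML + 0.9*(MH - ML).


M90 = ML + 0.9 * (MH - ML)
M90 = 5.9 + 0.9 * (57.1 - 5.9)
M90 = 5.9 + 0.9 * 51.2
M90 = 51.98 dN.m

51.98 dN.m


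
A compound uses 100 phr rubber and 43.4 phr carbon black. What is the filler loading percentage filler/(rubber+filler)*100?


Filler % = filler / (rubber + filler) * 100
= 43.4 / (100 + 43.4) * 100
= 43.4 / 143.4 * 100
= 30.26%

30.26%


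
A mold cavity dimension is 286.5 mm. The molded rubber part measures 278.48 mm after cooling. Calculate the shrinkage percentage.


Shrinkage = (mold - part) / mold * 100
= (286.5 - 278.48) / 286.5 * 100
= 8.02 / 286.5 * 100
= 2.8%

2.8%


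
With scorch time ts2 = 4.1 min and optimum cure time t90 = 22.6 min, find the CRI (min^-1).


CRI = 100 / (t90 - ts2)
= 100 / (22.6 - 4.1)
= 100 / 18.5
= 5.41 min^-1

5.41 min^-1


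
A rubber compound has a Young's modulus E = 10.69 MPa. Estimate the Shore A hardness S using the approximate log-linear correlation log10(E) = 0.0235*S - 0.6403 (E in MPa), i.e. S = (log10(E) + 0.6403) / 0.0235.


log10(E) = 0.0235*S - 0.6403  =>  S = (log10(E) + 0.6403) / 0.0235
log10(10.69) = 1.028978
S = (1.028978 + 0.6403) / 0.0235 = 1.669278 / 0.0235
S = 71.0

Shore A = 71.0


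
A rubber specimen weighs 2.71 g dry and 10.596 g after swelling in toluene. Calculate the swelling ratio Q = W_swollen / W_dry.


Q = W_swollen / W_dry
Q = 10.596 / 2.71
Q = 3.91

Q = 3.91


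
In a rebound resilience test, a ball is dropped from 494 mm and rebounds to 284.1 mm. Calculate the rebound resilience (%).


Resilience = h_rebound / h_drop * 100
= 284.1 / 494 * 100
= 57.5%

57.5%


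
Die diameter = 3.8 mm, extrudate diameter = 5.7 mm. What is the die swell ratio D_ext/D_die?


Die swell ratio = D_extrudate / D_die
= 5.7 / 3.8
= 1.5

Die swell = 1.5


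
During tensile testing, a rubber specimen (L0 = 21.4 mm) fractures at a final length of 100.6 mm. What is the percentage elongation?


Elongation = (Lf - L0) / L0 * 100
= (100.6 - 21.4) / 21.4 * 100
= 79.2 / 21.4 * 100
= 370.1%

370.1%


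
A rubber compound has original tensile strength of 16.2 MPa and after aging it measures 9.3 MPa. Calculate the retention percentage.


Retention = aged / original * 100
= 9.3 / 16.2 * 100
= 57.4%

57.4%


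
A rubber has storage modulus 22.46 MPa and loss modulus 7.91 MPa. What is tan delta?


tan delta = E'' / E'
= 7.91 / 22.46
= 0.3522

tan delta = 0.3522


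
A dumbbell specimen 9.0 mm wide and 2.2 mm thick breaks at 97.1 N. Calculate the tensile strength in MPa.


Area = width * thickness = 9.0 * 2.2 = 19.8 mm^2
TS = force / area = 97.1 / 19.8 = 4.9 MPa

4.9 MPa


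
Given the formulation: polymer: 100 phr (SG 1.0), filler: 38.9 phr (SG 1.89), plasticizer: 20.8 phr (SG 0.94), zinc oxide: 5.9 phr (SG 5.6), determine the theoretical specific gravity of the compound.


Sum of weights = 165.6
Volume contributions:
  polymer: 100/1.0 = 100.0000
  filler: 38.9/1.89 = 20.5820
  plasticizer: 20.8/0.94 = 22.1277
  zinc oxide: 5.9/5.6 = 1.0536
Sum of volumes = 143.7632
SG = 165.6 / 143.7632 = 1.152

SG = 1.152


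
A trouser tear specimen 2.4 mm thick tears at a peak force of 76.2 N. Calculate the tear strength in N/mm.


Tear strength = force / thickness
= 76.2 / 2.4
= 31.75 N/mm

31.75 N/mm


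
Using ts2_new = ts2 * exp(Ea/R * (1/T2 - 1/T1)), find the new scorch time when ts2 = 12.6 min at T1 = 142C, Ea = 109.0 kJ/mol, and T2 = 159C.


Convert temperatures: T1 = 142 + 273.15 = 415.15 K, T2 = 159 + 273.15 = 432.15 K
ts2_new = 12.6 * exp(109000 / 8.314 * (1/432.15 - 1/415.15))
1/T2 - 1/T1 = -9.4757e-05
ts2_new = 3.64 min

3.64 min


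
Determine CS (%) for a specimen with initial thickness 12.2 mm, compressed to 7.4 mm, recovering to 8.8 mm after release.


CS = (t0 - recovered) / (t0 - ts) * 100
= (12.2 - 8.8) / (12.2 - 7.4) * 100
= 3.4 / 4.8 * 100
= 70.8%

70.8%


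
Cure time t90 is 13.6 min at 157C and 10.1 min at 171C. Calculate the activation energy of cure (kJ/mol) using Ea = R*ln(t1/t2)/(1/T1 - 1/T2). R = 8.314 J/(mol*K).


T1 = 430.15 K, T2 = 444.15 K
1/T1 - 1/T2 = 7.3279e-05
ln(t1/t2) = ln(13.6/10.1) = 0.2975
Ea = 8.314 * 0.2975 / 7.3279e-05 = 33757.3788 J/mol
Ea = 33.76 kJ/mol

33.76 kJ/mol


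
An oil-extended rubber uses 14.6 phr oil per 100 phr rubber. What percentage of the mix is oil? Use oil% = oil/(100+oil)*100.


Oil % = oil / (100 + oil) * 100
= 14.6 / (100 + 14.6) * 100
= 14.6 / 114.6 * 100
= 12.74%

12.74%


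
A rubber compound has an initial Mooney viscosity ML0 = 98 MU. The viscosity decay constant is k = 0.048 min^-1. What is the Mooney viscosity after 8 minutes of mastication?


ML = ML0 * exp(-k * t)
ML = 98 * exp(-0.048 * 8)
ML = 98 * 0.6811
ML = 66.75 MU

66.75 MU


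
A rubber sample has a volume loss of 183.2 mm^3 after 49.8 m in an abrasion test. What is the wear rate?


Rate = volume_loss / distance
= 183.2 / 49.8
= 3.679 mm^3/m

3.679 mm^3/m


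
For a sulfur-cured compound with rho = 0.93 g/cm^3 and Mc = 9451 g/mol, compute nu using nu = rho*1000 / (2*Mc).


nu = rho * 1000 / (2 * Mc)
nu = 0.93 * 1000 / (2 * 9451)
nu = 930.0 / 18902
nu = 0.0492 mol/L

0.0492 mol/L


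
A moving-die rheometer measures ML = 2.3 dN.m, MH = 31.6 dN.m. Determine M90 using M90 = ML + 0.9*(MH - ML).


M90 = ML + 0.9 * (MH - ML)
M90 = 2.3 + 0.9 * (31.6 - 2.3)
M90 = 2.3 + 0.9 * 29.3
M90 = 28.67 dN.m

28.67 dN.m


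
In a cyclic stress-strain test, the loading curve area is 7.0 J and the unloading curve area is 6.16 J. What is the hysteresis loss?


Hysteresis loss = loading - unloading
= 7.0 - 6.16
= 0.84 J

0.84 J


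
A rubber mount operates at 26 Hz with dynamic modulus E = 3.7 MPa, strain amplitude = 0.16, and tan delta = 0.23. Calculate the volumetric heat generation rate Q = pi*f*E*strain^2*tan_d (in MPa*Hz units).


Q = pi * f * E * strain^2 * tan_d
= pi * 26 * 3.7 * 0.16^2 * 0.23
= pi * 26 * 3.7 * 0.0256 * 0.23
= 1.7795

Q = 1.7795


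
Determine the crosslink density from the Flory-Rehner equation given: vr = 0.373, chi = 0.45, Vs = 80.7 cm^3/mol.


ln(1 - vr) = ln(1 - 0.373) = -0.4668
Numerator = -((-0.4668) + 0.373 + 0.45 * 0.373^2) = 0.0312
Denominator = 80.7 * (0.373^(1/3) - 0.373/2) = 43.0406
nu = 0.0312 / 43.0406 = 7.2491e-04 mol/cm^3

7.2491e-04 mol/cm^3


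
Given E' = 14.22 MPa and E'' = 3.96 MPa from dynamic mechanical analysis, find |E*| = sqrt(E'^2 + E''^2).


|E*| = sqrt(E'^2 + E''^2)
= sqrt(14.22^2 + 3.96^2)
= sqrt(202.2084 + 15.6816)
= 14.761 MPa

14.761 MPa


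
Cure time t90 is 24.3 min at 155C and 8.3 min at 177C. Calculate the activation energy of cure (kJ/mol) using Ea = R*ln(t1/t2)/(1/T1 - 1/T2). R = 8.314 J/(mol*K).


T1 = 428.15 K, T2 = 450.15 K
1/T1 - 1/T2 = 1.1415e-04
ln(t1/t2) = ln(24.3/8.3) = 1.0742
Ea = 8.314 * 1.0742 / 1.1415e-04 = 78240.9498 J/mol
Ea = 78.24 kJ/mol

78.24 kJ/mol


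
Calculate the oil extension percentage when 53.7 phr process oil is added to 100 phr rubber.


Oil % = oil / (100 + oil) * 100
= 53.7 / (100 + 53.7) * 100
= 53.7 / 153.7 * 100
= 34.94%

34.94%


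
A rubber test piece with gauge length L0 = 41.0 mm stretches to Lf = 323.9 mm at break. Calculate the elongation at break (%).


Elongation = (Lf - L0) / L0 * 100
= (323.9 - 41.0) / 41.0 * 100
= 282.9 / 41.0 * 100
= 690.0%

690.0%


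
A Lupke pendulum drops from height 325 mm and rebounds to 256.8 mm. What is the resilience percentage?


Resilience = h_rebound / h_drop * 100
= 256.8 / 325 * 100
= 79.0%

79.0%


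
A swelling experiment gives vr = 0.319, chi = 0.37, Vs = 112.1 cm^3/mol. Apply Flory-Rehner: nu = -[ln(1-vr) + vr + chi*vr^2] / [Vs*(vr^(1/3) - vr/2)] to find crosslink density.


ln(1 - vr) = ln(1 - 0.319) = -0.3842
Numerator = -((-0.3842) + 0.319 + 0.37 * 0.319^2) = 0.0275
Denominator = 112.1 * (0.319^(1/3) - 0.319/2) = 58.7154
nu = 0.0275 / 58.7154 = 4.6907e-04 mol/cm^3

4.6907e-04 mol/cm^3


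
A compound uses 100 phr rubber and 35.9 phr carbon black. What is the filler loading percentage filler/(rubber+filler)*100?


Filler % = filler / (rubber + filler) * 100
= 35.9 / (100 + 35.9) * 100
= 35.9 / 135.9 * 100
= 26.42%

26.42%


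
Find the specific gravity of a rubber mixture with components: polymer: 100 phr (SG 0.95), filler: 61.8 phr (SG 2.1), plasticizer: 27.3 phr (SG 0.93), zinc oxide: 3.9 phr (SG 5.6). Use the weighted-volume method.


Sum of weights = 193.0
Volume contributions:
  polymer: 100/0.95 = 105.2632
  filler: 61.8/2.1 = 29.4286
  plasticizer: 27.3/0.93 = 29.3548
  zinc oxide: 3.9/5.6 = 0.6964
Sum of volumes = 164.7430
SG = 193.0 / 164.7430 = 1.172

SG = 1.172


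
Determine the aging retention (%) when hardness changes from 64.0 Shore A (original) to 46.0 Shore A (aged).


Retention = aged / original * 100
= 46.0 / 64.0 * 100
= 71.9%

71.9%


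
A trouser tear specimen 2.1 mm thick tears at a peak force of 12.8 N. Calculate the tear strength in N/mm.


Tear strength = force / thickness
= 12.8 / 2.1
= 6.1 N/mm

6.1 N/mm


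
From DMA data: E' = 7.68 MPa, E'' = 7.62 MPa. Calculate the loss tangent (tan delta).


tan delta = E'' / E'
= 7.62 / 7.68
= 0.9922

tan delta = 0.9922


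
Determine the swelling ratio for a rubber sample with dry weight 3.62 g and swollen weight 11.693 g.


Q = W_swollen / W_dry
Q = 11.693 / 3.62
Q = 3.23

Q = 3.23


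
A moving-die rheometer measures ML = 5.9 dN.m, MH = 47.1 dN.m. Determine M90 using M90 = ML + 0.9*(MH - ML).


M90 = ML + 0.9 * (MH - ML)
M90 = 5.9 + 0.9 * (47.1 - 5.9)
M90 = 5.9 + 0.9 * 41.2
M90 = 42.98 dN.m

42.98 dN.m


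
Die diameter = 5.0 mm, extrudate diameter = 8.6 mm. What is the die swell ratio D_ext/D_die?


Die swell ratio = D_extrudate / D_die
= 8.6 / 5.0
= 1.72

Die swell = 1.72


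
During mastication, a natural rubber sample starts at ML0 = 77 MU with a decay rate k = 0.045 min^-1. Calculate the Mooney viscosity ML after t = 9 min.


ML = ML0 * exp(-k * t)
ML = 77 * exp(-0.045 * 9)
ML = 77 * 0.6670
ML = 51.36 MU

51.36 MU


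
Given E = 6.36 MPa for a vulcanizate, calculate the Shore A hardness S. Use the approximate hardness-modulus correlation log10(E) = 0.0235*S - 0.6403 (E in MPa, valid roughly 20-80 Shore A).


log10(E) = 0.0235*S - 0.6403  =>  S = (log10(E) + 0.6403) / 0.0235
log10(6.36) = 0.803457
S = (0.803457 + 0.6403) / 0.0235 = 1.443757 / 0.0235
S = 61.4

Shore A = 61.4


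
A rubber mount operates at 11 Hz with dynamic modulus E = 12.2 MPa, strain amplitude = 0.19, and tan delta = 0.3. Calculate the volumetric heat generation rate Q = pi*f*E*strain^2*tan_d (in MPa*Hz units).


Q = pi * f * E * strain^2 * tan_d
= pi * 11 * 12.2 * 0.19^2 * 0.3
= pi * 11 * 12.2 * 0.0361 * 0.3
= 4.5659

Q = 4.5659


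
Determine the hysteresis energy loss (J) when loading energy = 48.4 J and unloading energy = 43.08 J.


Hysteresis loss = loading - unloading
= 48.4 - 43.08
= 5.32 J

5.32 J


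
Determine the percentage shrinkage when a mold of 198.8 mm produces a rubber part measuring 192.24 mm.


Shrinkage = (mold - part) / mold * 100
= (198.8 - 192.24) / 198.8 * 100
= 6.56 / 198.8 * 100
= 3.3%

3.3%


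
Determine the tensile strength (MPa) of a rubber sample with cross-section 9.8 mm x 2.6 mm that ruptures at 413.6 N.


Area = width * thickness = 9.8 * 2.6 = 25.48 mm^2
TS = force / area = 413.6 / 25.48 = 16.23 MPa

16.23 MPa


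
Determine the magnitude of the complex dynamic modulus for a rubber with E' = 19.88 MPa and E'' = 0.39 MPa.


|E*| = sqrt(E'^2 + E''^2)
= sqrt(19.88^2 + 0.39^2)
= sqrt(395.2144 + 0.1521)
= 19.884 MPa

19.884 MPa


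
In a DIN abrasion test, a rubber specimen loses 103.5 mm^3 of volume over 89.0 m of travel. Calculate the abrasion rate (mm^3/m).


Rate = volume_loss / distance
= 103.5 / 89.0
= 1.163 mm^3/m

1.163 mm^3/m


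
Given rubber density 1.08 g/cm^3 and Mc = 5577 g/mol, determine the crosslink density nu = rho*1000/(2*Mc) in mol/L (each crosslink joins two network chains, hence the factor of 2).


nu = rho * 1000 / (2 * Mc)
nu = 1.08 * 1000 / (2 * 5577)
nu = 1080.0 / 11154
nu = 0.0968 mol/L

0.0968 mol/L


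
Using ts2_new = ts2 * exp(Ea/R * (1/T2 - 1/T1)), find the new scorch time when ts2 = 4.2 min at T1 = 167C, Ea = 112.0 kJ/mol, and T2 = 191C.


Convert temperatures: T1 = 167 + 273.15 = 440.15 K, T2 = 191 + 273.15 = 464.15 K
ts2_new = 4.2 * exp(112000 / 8.314 * (1/464.15 - 1/440.15))
1/T2 - 1/T1 = -1.1748e-04
ts2_new = 0.86 min

0.86 min


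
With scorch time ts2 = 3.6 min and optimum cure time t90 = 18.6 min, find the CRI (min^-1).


CRI = 100 / (t90 - ts2)
= 100 / (18.6 - 3.6)
= 100 / 15.0
= 6.67 min^-1

6.67 min^-1


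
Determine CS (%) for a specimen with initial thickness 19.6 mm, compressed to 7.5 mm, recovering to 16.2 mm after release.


CS = (t0 - recovered) / (t0 - ts) * 100
= (19.6 - 16.2) / (19.6 - 7.5) * 100
= 3.4 / 12.1 * 100
= 28.1%

28.1%


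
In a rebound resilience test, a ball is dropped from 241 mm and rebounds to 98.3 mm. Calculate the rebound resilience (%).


Resilience = h_rebound / h_drop * 100
= 98.3 / 241 * 100
= 40.8%

40.8%


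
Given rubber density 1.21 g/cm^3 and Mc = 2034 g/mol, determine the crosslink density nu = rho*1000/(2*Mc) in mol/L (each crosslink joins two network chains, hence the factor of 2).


nu = rho * 1000 / (2 * Mc)
nu = 1.21 * 1000 / (2 * 2034)
nu = 1210.0 / 4068
nu = 0.2974 mol/L

0.2974 mol/L


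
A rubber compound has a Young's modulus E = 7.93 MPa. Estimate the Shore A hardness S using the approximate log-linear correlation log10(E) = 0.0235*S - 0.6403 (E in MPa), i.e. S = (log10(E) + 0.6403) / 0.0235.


log10(E) = 0.0235*S - 0.6403  =>  S = (log10(E) + 0.6403) / 0.0235
log10(7.93) = 0.899273
S = (0.899273 + 0.6403) / 0.0235 = 1.539573 / 0.0235
S = 65.5

Shore A = 65.5


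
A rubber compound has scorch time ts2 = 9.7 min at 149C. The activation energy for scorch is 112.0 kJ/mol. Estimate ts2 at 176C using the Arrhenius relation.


Convert temperatures: T1 = 149 + 273.15 = 422.15 K, T2 = 176 + 273.15 = 449.15 K
ts2_new = 9.7 * exp(112000 / 8.314 * (1/449.15 - 1/422.15))
1/T2 - 1/T1 = -1.4240e-04
ts2_new = 1.42 min

1.42 min


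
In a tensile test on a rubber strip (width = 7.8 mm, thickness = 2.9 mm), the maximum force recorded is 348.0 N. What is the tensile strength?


Area = width * thickness = 7.8 * 2.9 = 22.62 mm^2
TS = force / area = 348.0 / 22.62 = 15.38 MPa

15.38 MPa


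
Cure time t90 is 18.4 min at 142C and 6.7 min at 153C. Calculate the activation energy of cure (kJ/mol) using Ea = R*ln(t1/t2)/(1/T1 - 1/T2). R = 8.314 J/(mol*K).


T1 = 415.15 K, T2 = 426.15 K
1/T1 - 1/T2 = 6.2176e-05
ln(t1/t2) = ln(18.4/6.7) = 1.0102
Ea = 8.314 * 1.0102 / 6.2176e-05 = 135086.1360 J/mol
Ea = 135.09 kJ/mol

135.09 kJ/mol


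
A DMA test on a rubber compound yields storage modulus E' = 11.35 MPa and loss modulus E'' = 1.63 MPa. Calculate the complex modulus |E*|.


|E*| = sqrt(E'^2 + E''^2)
= sqrt(11.35^2 + 1.63^2)
= sqrt(128.8225 + 2.6569)
= 11.466 MPa

11.466 MPa


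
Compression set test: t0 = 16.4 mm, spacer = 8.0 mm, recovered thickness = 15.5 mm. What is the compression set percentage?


CS = (t0 - recovered) / (t0 - ts) * 100
= (16.4 - 15.5) / (16.4 - 8.0) * 100
= 0.9 / 8.4 * 100
= 10.7%

10.7%


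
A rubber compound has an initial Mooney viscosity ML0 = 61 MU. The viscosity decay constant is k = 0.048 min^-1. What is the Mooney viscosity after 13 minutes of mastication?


ML = ML0 * exp(-k * t)
ML = 61 * exp(-0.048 * 13)
ML = 61 * 0.5358
ML = 32.68 MU

32.68 MU


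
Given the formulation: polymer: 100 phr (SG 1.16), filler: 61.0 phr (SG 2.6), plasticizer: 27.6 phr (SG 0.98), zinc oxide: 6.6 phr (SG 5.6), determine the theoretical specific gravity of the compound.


Sum of weights = 195.2
Volume contributions:
  polymer: 100/1.16 = 86.2069
  filler: 61.0/2.6 = 23.4615
  plasticizer: 27.6/0.98 = 28.1633
  zinc oxide: 6.6/5.6 = 1.1786
Sum of volumes = 139.0103
SG = 195.2 / 139.0103 = 1.404

SG = 1.404


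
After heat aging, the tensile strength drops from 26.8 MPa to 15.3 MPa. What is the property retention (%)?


Retention = aged / original * 100
= 15.3 / 26.8 * 100
= 57.1%

57.1%


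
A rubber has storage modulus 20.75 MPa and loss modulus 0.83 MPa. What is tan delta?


tan delta = E'' / E'
= 0.83 / 20.75
= 0.04

tan delta = 0.04


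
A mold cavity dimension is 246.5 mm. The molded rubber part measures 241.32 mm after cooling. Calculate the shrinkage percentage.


Shrinkage = (mold - part) / mold * 100
= (246.5 - 241.32) / 246.5 * 100
= 5.18 / 246.5 * 100
= 2.1%

2.1%
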